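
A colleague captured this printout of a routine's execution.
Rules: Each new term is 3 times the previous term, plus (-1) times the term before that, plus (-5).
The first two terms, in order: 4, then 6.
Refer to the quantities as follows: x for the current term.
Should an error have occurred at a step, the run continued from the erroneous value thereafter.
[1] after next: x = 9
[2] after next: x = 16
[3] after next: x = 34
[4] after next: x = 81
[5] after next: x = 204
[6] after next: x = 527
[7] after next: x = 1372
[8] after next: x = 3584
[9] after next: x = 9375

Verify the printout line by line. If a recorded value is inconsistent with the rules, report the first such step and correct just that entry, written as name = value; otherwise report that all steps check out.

Step 1: x = 3*(6) + (-1)*(4) + (-5) = 9 — matches.
Step 2: x = 3*(9) + (-1)*(6) + (-5) = 16 — same as recorded.
Step 3: x = 3*(16) + (-1)*(9) + (-5) = 34 — consistent with the printout.
Step 4: x = 3*(34) + (-1)*(16) + (-5) = 81 — consistent with the printout.
Step 5: x = 3*(81) + (-1)*(34) + (-5) = 204 — same as recorded.
Step 6: x = 3*(204) + (-1)*(81) + (-5) = 526 — the entry is off here.
Conclusion: step 6 carries the first error; the entry should be x = 526.

step 6, x = 526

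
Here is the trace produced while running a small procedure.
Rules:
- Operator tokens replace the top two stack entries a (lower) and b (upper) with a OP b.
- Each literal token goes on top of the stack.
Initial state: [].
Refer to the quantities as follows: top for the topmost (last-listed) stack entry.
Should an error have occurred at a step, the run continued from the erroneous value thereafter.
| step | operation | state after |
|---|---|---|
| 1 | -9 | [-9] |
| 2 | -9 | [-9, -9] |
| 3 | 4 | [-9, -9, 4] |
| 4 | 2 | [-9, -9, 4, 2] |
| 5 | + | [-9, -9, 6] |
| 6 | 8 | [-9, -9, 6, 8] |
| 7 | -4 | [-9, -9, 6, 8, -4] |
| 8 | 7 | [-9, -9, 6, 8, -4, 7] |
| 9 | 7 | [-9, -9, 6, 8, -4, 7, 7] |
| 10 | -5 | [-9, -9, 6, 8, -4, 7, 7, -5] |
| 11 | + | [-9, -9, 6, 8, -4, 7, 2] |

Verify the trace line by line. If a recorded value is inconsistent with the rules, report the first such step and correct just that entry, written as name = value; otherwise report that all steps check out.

no error

1. push -9: top = -9 (verified)
2. push -9: top = -9 (verified)
3. push 4: top = 4 (in agreement)
4. push 2: top = 2 (matches)
5. 4 + 2 = 6 (checks out)
6. push 8: top = 8 (consistent with the trace)
7. push -4: top = -4 (same as recorded)
8. push 7: top = 7 (same as recorded)
9. push 7: top = 7 (confirmed correct)
10. push -5: top = -5 (agrees with the trace)
11. 7 + -5 = 2 (matches)
The recomputation confirms every line.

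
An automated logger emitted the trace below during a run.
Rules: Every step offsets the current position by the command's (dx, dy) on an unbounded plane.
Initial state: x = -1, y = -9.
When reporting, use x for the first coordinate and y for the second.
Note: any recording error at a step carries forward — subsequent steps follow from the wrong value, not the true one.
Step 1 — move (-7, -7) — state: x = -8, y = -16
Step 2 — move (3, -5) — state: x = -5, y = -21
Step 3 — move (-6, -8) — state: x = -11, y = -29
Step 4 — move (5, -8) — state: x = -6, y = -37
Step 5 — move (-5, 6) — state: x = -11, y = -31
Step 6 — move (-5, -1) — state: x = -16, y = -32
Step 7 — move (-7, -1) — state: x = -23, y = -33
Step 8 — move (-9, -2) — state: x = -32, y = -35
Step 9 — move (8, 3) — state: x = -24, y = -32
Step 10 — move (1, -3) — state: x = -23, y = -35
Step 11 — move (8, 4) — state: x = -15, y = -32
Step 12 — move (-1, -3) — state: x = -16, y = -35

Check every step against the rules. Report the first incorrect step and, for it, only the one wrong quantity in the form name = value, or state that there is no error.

Step 1: x = -1 + (-7) = -8, y = -9 + (-7) = -16 — same as recorded.
Step 2: x = -8 + (3) = -5, y = -16 + (-5) = -21 — in agreement.
Step 3: x = -5 + (-6) = -11, y = -21 + (-8) = -29 — verified.
Step 4: x = -11 + (5) = -6, y = -29 + (-8) = -37 — confirmed correct.
Step 5: x = -6 + (-5) = -11, y = -37 + (6) = -31 — no discrepancy.
Step 6: x = -11 + (-5) = -16, y = -31 + (-1) = -32 — in agreement.
Step 7: x = -16 + (-7) = -23, y = -32 + (-1) = -33 — verified.
Step 8: x = -23 + (-9) = -32, y = -33 + (-2) = -35 — consistent with the trace.
Step 9: x = -32 + (8) = -24, y = -35 + (3) = -32 — agrees with the trace.
Step 10: x = -24 + (1) = -23, y = -32 + (-3) = -35 — matches.
Step 11: x = -23 + (8) = -15, y = -35 + (4) = -31 — first mismatch against the trace.
The audit stops at step 11: the recorded entry is wrong and should be y = -31.

step 11, y = -31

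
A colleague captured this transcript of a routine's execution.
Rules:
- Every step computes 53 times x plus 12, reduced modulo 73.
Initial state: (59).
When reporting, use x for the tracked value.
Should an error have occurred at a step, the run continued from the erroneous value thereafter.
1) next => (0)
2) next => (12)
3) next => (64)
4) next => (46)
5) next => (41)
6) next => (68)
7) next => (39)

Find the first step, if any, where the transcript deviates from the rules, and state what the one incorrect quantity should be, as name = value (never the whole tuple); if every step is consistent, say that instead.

no error

Recomputing the run from the initial state:
step 1: x = 0
step 2: x = 12
step 3: x = 64
step 4: x = 46
step 5: x = 41
step 6: x = 68
step 7: x = 39
This matches the transcript at every step.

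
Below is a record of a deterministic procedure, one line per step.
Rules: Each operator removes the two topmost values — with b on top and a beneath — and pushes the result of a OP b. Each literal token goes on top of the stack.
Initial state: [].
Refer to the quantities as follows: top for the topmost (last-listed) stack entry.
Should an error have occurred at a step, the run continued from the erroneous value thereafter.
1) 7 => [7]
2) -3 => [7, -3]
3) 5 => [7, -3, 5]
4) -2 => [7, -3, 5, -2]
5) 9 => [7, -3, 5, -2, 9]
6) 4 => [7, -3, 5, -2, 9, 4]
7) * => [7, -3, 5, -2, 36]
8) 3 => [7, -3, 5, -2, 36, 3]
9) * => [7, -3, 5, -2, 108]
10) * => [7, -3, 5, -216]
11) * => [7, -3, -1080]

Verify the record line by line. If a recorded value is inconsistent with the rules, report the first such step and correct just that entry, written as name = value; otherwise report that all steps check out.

no error

Recomputing the run from the initial state:
step 1: [7]
step 2: [7, -3]
step 3: [7, -3, 5]
step 4: [7, -3, 5, -2]
step 5: [7, -3, 5, -2, 9]
step 6: [7, -3, 5, -2, 9, 4]
step 7: [7, -3, 5, -2, 36]
step 8: [7, -3, 5, -2, 36, 3]
step 9: [7, -3, 5, -2, 108]
step 10: [7, -3, 5, -216]
step 11: [7, -3, -1080]
This matches the record at every step.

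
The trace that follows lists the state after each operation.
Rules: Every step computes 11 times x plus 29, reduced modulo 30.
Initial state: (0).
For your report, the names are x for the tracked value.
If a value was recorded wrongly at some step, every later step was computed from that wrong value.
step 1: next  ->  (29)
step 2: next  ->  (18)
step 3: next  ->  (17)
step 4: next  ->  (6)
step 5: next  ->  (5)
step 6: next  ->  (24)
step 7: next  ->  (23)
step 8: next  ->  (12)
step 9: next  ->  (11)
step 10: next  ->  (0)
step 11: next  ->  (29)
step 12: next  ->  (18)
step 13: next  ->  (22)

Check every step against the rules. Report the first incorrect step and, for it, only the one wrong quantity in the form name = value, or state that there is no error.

1. x = (11*0 + 29) mod 30 = 29 (same as recorded)
2. x = (11*29 + 29) mod 30 = 18 (agrees with the trace)
3. x = (11*18 + 29) mod 30 = 17 (confirmed correct)
4. x = (11*17 + 29) mod 30 = 6 (matches)
5. x = (11*6 + 29) mod 30 = 5 (same as recorded)
6. x = (11*5 + 29) mod 30 = 24 (verified)
7. x = (11*24 + 29) mod 30 = 23 (verified)
8. x = (11*23 + 29) mod 30 = 12 (exactly as logged)
9. x = (11*12 + 29) mod 30 = 11 (checks out)
10. x = (11*11 + 29) mod 30 = 0 (verified)
11. x = (11*0 + 29) mod 30 = 29 (agrees with the trace)
12. x = (11*29 + 29) mod 30 = 18 (no discrepancy)
13. x = (11*18 + 29) mod 30 = 17 (the recorded entry deviates here)
Step 13 is the first one off; corrected, x = 17.

step 13, x = 17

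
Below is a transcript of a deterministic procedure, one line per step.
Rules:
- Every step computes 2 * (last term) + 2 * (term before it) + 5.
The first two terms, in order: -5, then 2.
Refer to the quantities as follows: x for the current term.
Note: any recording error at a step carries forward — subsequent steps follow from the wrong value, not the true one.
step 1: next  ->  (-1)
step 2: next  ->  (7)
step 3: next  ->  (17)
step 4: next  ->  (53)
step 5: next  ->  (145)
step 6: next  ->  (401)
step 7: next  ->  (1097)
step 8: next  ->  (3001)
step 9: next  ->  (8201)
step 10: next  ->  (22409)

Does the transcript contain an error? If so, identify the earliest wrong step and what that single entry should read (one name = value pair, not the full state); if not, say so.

Step 1: x = 2*(2) + (2)*(-5) + (5) = -1 — exactly as logged.
Step 2: x = 2*(-1) + (2)*(2) + (5) = 7 — checks out.
Step 3: x = 2*(7) + (2)*(-1) + (5) = 17 — verified.
Step 4: x = 2*(17) + (2)*(7) + (5) = 53 — confirmed correct.
Step 5: x = 2*(53) + (2)*(17) + (5) = 145 — checks out.
Step 6: x = 2*(145) + (2)*(53) + (5) = 401 — verified.
Step 7: x = 2*(401) + (2)*(145) + (5) = 1097 — confirmed correct.
Step 8: x = 2*(1097) + (2)*(401) + (5) = 3001 — exactly as logged.
Step 9: x = 2*(3001) + (2)*(1097) + (5) = 8201 — checks out.
Step 10: x = 2*(8201) + (2)*(3001) + (5) = 22409 — confirmed correct.
No step deviates from the rules.

no error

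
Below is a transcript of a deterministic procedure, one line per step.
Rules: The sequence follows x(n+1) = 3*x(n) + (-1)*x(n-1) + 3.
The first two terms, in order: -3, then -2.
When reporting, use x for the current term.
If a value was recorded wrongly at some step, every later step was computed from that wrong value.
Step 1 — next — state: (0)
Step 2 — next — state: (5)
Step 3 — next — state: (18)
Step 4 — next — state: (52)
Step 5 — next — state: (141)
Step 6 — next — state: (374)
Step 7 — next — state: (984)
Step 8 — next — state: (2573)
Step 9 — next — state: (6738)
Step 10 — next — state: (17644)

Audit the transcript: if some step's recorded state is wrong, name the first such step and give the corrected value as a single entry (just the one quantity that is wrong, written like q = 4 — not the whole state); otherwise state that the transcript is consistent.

step 1: x = 3*(-2) + (-1)*(-3) + (3) = 0 -> agrees with the transcript
step 2: x = 3*(0) + (-1)*(-2) + (3) = 5 -> in agreement
step 3: x = 3*(5) + (-1)*(0) + (3) = 18 -> checks out
step 4: x = 3*(18) + (-1)*(5) + (3) = 52 -> same as recorded
step 5: x = 3*(52) + (-1)*(18) + (3) = 141 -> same as recorded
step 6: x = 3*(141) + (-1)*(52) + (3) = 374 -> agrees with the transcript
step 7: x = 3*(374) + (-1)*(141) + (3) = 984 -> no discrepancy
step 8: x = 3*(984) + (-1)*(374) + (3) = 2581 -> not what was recorded
The audit stops at step 8: the recorded entry is wrong and should be x = 2581.

step 8, x = 2581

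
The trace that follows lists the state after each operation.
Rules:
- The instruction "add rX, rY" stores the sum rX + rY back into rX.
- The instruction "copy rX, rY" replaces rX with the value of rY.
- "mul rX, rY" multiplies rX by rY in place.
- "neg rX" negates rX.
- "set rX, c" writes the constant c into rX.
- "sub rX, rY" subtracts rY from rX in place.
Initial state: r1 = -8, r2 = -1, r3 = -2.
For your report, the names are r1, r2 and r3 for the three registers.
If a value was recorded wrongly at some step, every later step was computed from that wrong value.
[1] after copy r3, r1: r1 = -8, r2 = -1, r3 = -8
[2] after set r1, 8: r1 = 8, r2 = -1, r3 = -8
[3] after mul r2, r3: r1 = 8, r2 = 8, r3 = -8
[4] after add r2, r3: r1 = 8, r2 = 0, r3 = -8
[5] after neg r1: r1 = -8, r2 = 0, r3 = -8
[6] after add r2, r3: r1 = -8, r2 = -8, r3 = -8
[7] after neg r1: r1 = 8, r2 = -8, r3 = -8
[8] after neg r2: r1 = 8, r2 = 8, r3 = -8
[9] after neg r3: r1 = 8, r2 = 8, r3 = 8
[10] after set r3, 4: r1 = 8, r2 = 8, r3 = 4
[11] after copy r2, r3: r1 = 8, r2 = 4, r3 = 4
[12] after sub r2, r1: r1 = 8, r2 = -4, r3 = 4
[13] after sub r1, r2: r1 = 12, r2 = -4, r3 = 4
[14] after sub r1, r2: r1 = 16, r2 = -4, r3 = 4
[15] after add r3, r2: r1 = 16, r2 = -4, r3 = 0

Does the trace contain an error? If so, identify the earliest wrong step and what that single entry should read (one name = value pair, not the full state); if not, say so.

step 1: r3 = -8 -> confirmed correct
step 2: r1 = 8 -> same as recorded
step 3: r2 = -1 * -8 = 8 -> matches
step 4: r2 = 8 + -8 = 0 -> confirmed correct
step 5: r1 = -(8) = -8 -> same as recorded
step 6: r2 = 0 + -8 = -8 -> consistent with the trace
step 7: r1 = -(-8) = 8 -> same as recorded
step 8: r2 = -(-8) = 8 -> same as recorded
step 9: r3 = -(-8) = 8 -> consistent with the trace
step 10: r3 = 4 -> matches
step 11: r2 = 4 -> in agreement
step 12: r2 = 4 - 8 = -4 -> checks out
step 13: r1 = 8 - -4 = 12 -> matches
step 14: r1 = 12 - -4 = 16 -> exactly as logged
step 15: r3 = 4 + -4 = 0 -> same as recorded
All entries verified; no error found.

no error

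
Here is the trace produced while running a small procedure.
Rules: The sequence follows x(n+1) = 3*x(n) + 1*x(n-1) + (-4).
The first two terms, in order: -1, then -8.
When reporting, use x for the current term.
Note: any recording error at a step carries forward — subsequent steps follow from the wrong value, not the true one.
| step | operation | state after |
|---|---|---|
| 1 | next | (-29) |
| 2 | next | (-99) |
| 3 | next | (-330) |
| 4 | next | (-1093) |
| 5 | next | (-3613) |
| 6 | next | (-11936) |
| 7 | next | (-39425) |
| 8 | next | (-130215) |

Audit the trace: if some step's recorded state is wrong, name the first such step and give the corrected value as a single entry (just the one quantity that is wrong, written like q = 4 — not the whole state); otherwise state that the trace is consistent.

Step 1: x = 3*(-8) + (1)*(-1) + (-4) = -29 — in agreement.
Step 2: x = 3*(-29) + (1)*(-8) + (-4) = -99 — consistent with the trace.
Step 3: x = 3*(-99) + (1)*(-29) + (-4) = -330 — checks out.
Step 4: x = 3*(-330) + (1)*(-99) + (-4) = -1093 — in agreement.
Step 5: x = 3*(-1093) + (1)*(-330) + (-4) = -3613 — same as recorded.
Step 6: x = 3*(-3613) + (1)*(-1093) + (-4) = -11936 — no discrepancy.
Step 7: x = 3*(-11936) + (1)*(-3613) + (-4) = -39425 — checks out.
Step 8: x = 3*(-39425) + (1)*(-11936) + (-4) = -130215 — matches.
Every step is consistent.

no error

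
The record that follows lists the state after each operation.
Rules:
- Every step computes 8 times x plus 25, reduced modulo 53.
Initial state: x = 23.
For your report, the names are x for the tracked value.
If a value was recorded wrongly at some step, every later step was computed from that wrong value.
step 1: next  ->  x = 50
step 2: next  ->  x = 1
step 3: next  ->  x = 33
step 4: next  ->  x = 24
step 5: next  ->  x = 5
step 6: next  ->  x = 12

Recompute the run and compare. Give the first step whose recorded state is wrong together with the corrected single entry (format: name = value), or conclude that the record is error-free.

Recomputing the run from the initial state:
step 1: x = 50
step 2: x = 1
step 3: x = 33
step 4: x = 24
step 5: x = 5
step 6: x = 12
This matches the record at every step.

no error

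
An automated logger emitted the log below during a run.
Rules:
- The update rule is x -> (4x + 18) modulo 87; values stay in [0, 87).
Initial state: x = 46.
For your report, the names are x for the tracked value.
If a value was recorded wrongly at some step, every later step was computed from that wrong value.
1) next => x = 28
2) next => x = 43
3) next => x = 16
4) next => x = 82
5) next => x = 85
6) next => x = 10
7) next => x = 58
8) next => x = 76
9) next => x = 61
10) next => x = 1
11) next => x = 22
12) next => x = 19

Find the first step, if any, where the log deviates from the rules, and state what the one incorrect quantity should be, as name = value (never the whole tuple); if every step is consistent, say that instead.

no error

Recomputing the run from the initial state:
step 1: x = 28
step 2: x = 43
step 3: x = 16
step 4: x = 82
step 5: x = 85
step 6: x = 10
step 7: x = 58
step 8: x = 76
step 9: x = 61
step 10: x = 1
step 11: x = 22
step 12: x = 19
This matches the log at every step.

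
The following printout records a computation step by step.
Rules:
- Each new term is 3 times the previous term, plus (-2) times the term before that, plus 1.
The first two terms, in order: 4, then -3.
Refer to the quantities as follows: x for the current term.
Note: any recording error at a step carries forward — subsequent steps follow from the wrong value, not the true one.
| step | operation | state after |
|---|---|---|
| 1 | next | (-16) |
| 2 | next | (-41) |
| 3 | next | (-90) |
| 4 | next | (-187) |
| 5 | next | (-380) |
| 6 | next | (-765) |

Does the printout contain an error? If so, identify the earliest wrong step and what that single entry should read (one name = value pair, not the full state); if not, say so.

1. x = 3*(-3) + (-2)*(4) + (1) = -16 (same as recorded)
2. x = 3*(-16) + (-2)*(-3) + (1) = -41 (no discrepancy)
3. x = 3*(-41) + (-2)*(-16) + (1) = -90 (in agreement)
4. x = 3*(-90) + (-2)*(-41) + (1) = -187 (consistent with the printout)
5. x = 3*(-187) + (-2)*(-90) + (1) = -380 (confirmed correct)
6. x = 3*(-380) + (-2)*(-187) + (1) = -765 (verified)
Every step is consistent.

no error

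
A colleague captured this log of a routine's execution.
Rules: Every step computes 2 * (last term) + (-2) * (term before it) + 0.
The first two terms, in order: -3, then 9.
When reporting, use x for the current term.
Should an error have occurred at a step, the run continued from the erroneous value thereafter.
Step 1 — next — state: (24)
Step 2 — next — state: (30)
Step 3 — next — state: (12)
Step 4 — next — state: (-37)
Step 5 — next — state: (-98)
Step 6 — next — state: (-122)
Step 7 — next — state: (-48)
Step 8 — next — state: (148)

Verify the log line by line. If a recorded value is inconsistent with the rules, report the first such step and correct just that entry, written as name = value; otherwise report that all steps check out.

Step 1: x = 2*(9) + (-2)*(-3) + (0) = 24 — matches.
Step 2: x = 2*(24) + (-2)*(9) + (0) = 30 — verified.
Step 3: x = 2*(30) + (-2)*(24) + (0) = 12 — matches.
Step 4: x = 2*(12) + (-2)*(30) + (0) = -36 — this is not what the log shows.
First deviation found at step 4; the corrected entry is x = -36.

step 4, x = -36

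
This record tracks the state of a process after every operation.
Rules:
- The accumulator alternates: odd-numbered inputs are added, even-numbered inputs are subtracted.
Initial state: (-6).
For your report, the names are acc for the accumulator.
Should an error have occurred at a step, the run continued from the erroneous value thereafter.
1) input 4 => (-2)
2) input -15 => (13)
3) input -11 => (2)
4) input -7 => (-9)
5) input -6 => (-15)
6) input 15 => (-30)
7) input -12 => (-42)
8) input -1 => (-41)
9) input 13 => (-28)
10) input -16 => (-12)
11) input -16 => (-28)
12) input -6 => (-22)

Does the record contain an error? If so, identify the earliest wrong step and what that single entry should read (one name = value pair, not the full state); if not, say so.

Step 1: acc = -6 + 4 = -2 — matches.
Step 2: acc = -2 - -15 = 13 — confirmed correct.
Step 3: acc = 13 + -11 = 2 — verified.
Step 4: acc = 2 - -7 = 9 — the entry is off here.
First incorrect step: 4; the correct value is acc = 9.

step 4, acc = 9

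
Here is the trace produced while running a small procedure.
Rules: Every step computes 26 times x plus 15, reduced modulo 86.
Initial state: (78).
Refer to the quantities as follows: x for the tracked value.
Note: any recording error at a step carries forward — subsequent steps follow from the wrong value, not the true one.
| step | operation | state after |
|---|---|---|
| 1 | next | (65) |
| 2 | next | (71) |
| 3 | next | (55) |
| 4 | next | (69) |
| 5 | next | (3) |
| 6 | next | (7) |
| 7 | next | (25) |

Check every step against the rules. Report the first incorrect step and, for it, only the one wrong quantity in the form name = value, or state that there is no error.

Recomputing the run from the initial state:
step 1: x = 65
step 2: x = 71
step 3: x = 55
step 4: x = 69
step 5: x = 3
step 6: x = 7
step 7: x = 25
This matches the trace at every step.

no error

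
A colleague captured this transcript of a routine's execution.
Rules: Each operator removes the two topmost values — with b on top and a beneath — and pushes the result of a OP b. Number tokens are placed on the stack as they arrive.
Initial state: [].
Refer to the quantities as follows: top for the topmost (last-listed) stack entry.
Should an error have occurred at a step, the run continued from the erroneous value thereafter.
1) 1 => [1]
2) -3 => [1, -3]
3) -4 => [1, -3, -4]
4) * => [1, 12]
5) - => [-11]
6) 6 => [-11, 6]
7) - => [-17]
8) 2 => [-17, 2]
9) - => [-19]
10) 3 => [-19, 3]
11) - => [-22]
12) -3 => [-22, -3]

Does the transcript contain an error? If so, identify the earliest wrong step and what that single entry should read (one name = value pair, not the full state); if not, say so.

no error

1. push 1: top = 1 (checks out)
2. push -3: top = -3 (no discrepancy)
3. push -4: top = -4 (exactly as logged)
4. -3 * -4 = 12 (exactly as logged)
5. 1 - 12 = -11 (exactly as logged)
6. push 6: top = 6 (checks out)
7. -11 - 6 = -17 (checks out)
8. push 2: top = 2 (no discrepancy)
9. -17 - 2 = -19 (agrees with the transcript)
10. push 3: top = 3 (confirmed correct)
11. -19 - 3 = -22 (same as recorded)
12. push -3: top = -3 (matches)
The whole run recomputes cleanly — no discrepancies.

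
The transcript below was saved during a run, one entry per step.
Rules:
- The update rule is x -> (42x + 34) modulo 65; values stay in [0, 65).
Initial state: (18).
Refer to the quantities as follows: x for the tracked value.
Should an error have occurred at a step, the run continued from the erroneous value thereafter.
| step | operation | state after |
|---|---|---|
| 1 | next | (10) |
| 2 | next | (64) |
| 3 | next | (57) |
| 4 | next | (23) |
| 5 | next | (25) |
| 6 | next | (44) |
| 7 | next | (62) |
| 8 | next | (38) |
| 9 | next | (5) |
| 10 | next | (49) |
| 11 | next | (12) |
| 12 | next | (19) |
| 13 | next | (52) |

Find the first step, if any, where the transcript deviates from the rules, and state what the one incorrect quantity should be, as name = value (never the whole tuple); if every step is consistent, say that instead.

step 1: x = (42*18 + 34) mod 65 = 10 -> matches
step 2: x = (42*10 + 34) mod 65 = 64 -> agrees with the transcript
step 3: x = (42*64 + 34) mod 65 = 57 -> checks out
step 4: x = (42*57 + 34) mod 65 = 23 -> no discrepancy
step 5: x = (42*23 + 34) mod 65 = 25 -> same as recorded
step 6: x = (42*25 + 34) mod 65 = 44 -> consistent with the transcript
step 7: x = (42*44 + 34) mod 65 = 62 -> exactly as logged
step 8: x = (42*62 + 34) mod 65 = 38 -> checks out
step 9: x = (42*38 + 34) mod 65 = 5 -> same as recorded
step 10: x = (42*5 + 34) mod 65 = 49 -> no discrepancy
step 11: x = (42*49 + 34) mod 65 = 12 -> exactly as logged
step 12: x = (42*12 + 34) mod 65 = 18 -> the transcript has a different value
The earliest wrong entry is at step 12: it should read x = 18.

step 12, x = 18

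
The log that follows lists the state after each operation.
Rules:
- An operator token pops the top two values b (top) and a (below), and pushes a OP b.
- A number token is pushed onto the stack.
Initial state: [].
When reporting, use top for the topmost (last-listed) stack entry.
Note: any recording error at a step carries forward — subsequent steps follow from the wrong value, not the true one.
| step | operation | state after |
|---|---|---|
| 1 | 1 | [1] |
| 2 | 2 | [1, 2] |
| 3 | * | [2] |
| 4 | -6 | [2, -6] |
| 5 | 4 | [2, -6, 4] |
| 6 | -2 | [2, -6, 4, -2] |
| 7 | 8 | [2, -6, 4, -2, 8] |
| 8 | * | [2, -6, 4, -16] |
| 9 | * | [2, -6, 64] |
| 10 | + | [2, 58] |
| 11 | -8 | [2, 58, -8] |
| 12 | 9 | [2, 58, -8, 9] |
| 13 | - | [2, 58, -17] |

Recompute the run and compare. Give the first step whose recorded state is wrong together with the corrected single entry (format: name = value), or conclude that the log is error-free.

step 9, top = -64

Step 1: push 1: top = 1 — agrees with the log.
Step 2: push 2: top = 2 — agrees with the log.
Step 3: 1 * 2 = 2 — exactly as logged.
Step 4: push -6: top = -6 — same as recorded.
Step 5: push 4: top = 4 — verified.
Step 6: push -2: top = -2 — matches.
Step 7: push 8: top = 8 — same as recorded.
Step 8: -2 * 8 = -16 — consistent with the log.
Step 9: 4 * -16 = -64 — not what was recorded.
The audit stops at step 9: the recorded entry is wrong and should be top = -64.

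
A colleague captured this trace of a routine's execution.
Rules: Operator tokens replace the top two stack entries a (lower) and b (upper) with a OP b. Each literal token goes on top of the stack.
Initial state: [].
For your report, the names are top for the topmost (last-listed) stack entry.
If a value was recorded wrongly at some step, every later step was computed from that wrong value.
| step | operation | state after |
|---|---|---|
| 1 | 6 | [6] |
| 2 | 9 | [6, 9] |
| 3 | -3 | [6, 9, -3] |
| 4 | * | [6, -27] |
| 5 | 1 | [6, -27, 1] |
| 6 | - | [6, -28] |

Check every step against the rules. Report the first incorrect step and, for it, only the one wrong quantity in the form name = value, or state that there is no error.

no error

1. push 6: top = 6 (confirmed correct)
2. push 9: top = 9 (consistent with the trace)
3. push -3: top = -3 (verified)
4. 9 * -3 = -27 (in agreement)
5. push 1: top = 1 (consistent with the trace)
6. -27 - 1 = -28 (no discrepancy)
Nothing is out of place; the run is error-free.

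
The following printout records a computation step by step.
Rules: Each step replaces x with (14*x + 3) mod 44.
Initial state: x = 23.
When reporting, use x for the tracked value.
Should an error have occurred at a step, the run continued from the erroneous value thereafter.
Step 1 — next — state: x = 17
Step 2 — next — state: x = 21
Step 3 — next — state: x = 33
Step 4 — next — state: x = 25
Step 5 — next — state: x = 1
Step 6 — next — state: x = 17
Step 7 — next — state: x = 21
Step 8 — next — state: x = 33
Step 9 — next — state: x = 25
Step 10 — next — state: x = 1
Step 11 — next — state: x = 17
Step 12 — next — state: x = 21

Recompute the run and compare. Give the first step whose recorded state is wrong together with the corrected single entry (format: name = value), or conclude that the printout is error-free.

no error

Recomputing the run from the initial state:
step 1: x = 17
step 2: x = 21
step 3: x = 33
step 4: x = 25
step 5: x = 1
step 6: x = 17
step 7: x = 21
step 8: x = 33
step 9: x = 25
step 10: x = 1
step 11: x = 17
step 12: x = 21
This matches the printout at every step.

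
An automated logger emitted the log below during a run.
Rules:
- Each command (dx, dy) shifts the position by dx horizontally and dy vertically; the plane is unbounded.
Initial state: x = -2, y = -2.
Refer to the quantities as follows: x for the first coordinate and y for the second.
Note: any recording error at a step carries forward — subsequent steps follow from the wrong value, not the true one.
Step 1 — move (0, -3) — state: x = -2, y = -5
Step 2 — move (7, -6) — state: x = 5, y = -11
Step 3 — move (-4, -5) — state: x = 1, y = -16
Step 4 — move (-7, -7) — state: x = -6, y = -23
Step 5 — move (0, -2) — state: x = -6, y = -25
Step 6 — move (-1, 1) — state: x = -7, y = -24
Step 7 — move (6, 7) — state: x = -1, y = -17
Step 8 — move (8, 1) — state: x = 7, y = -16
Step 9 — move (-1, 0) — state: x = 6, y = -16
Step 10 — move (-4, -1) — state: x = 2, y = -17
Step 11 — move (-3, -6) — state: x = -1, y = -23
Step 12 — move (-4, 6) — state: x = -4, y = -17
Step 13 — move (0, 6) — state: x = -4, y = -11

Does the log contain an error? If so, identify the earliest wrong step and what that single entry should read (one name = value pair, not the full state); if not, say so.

Recomputing the run from the initial state:
step 1: x = -2, y = -5
step 2: x = 5, y = -11
step 3: x = 1, y = -16
step 4: x = -6, y = -23
step 5: x = -6, y = -25
step 6: x = -7, y = -24
step 7: x = -1, y = -17
step 8: x = 7, y = -16
step 9: x = 6, y = -16
step 10: x = 2, y = -17
step 11: x = -1, y = -23
step 12: x = -5, y = -17
step 13: x = -5, y = -11
The first disagreement with the log is at step 12, where the value should be x = -5.

step 12, x = -5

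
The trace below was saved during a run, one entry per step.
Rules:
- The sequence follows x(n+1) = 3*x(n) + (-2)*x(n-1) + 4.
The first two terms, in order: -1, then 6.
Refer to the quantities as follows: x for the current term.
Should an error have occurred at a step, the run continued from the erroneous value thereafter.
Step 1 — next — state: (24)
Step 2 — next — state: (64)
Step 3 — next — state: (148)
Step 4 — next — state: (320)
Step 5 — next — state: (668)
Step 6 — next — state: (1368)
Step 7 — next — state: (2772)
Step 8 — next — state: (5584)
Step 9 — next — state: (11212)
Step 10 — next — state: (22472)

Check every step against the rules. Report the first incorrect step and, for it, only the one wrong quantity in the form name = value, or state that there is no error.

no error

Recomputing the run from the initial state:
step 1: x = 24
step 2: x = 64
step 3: x = 148
step 4: x = 320
step 5: x = 668
step 6: x = 1368
step 7: x = 2772
step 8: x = 5584
step 9: x = 11212
step 10: x = 22472
This matches the trace at every step.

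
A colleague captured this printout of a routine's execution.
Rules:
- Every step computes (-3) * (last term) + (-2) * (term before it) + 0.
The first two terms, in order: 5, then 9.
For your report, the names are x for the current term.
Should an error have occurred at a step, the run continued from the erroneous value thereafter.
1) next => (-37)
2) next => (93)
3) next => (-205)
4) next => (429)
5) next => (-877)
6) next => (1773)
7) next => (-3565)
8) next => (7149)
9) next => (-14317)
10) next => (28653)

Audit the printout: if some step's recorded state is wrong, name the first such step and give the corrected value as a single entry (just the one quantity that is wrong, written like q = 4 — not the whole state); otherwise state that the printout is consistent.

step 1: x = -3*(9) + (-2)*(5) + (0) = -37 -> matches
step 2: x = -3*(-37) + (-2)*(9) + (0) = 93 -> consistent with the printout
step 3: x = -3*(93) + (-2)*(-37) + (0) = -205 -> consistent with the printout
step 4: x = -3*(-205) + (-2)*(93) + (0) = 429 -> verified
step 5: x = -3*(429) + (-2)*(-205) + (0) = -877 -> agrees with the printout
step 6: x = -3*(-877) + (-2)*(429) + (0) = 1773 -> consistent with the printout
step 7: x = -3*(1773) + (-2)*(-877) + (0) = -3565 -> agrees with the printout
step 8: x = -3*(-3565) + (-2)*(1773) + (0) = 7149 -> verified
step 9: x = -3*(7149) + (-2)*(-3565) + (0) = -14317 -> same as recorded
step 10: x = -3*(-14317) + (-2)*(7149) + (0) = 28653 -> consistent with the printout
The recomputation confirms every line.

no error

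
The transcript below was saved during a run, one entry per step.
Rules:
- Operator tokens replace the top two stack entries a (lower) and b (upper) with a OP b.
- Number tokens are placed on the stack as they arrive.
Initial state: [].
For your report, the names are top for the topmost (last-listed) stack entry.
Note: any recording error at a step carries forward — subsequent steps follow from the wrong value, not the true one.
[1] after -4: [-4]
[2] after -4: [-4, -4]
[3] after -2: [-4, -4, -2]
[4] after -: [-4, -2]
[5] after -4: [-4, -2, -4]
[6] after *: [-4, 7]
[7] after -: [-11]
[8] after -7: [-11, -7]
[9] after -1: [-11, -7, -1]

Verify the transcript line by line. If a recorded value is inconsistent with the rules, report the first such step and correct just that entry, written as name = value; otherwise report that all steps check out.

Recomputing the run from the initial state:
step 1: [-4]
step 2: [-4, -4]
step 3: [-4, -4, -2]
step 4: [-4, -2]
step 5: [-4, -2, -4]
step 6: [-4, 8]
step 7: [-12]
step 8: [-12, -7]
step 9: [-12, -7, -1]
The first disagreement with the transcript is at step 6, where the value should be top = 8.

step 6, top = 8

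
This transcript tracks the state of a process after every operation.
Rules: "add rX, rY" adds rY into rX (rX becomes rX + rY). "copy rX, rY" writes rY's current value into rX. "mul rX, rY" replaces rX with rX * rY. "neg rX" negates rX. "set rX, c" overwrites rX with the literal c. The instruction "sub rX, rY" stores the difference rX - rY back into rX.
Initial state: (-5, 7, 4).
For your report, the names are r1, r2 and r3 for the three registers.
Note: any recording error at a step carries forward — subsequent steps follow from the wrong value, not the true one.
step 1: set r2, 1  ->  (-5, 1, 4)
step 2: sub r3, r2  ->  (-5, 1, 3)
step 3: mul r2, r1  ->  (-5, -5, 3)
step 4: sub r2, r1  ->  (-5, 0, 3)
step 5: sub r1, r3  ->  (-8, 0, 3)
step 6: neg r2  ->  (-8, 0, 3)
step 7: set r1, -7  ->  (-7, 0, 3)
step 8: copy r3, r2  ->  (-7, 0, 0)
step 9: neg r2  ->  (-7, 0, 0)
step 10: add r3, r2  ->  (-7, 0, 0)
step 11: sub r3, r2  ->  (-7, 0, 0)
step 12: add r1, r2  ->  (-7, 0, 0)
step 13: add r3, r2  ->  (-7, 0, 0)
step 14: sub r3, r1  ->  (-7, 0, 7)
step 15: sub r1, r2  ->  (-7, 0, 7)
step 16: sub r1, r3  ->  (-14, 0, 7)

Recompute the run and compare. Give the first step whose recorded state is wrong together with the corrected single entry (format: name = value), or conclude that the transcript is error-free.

no error

Recomputing the run from the initial state:
step 1: r1 = -5, r2 = 1, r3 = 4
step 2: r1 = -5, r2 = 1, r3 = 3
step 3: r1 = -5, r2 = -5, r3 = 3
step 4: r1 = -5, r2 = 0, r3 = 3
step 5: r1 = -8, r2 = 0, r3 = 3
step 6: r1 = -8, r2 = 0, r3 = 3
step 7: r1 = -7, r2 = 0, r3 = 3
step 8: r1 = -7, r2 = 0, r3 = 0
step 9: r1 = -7, r2 = 0, r3 = 0
step 10: r1 = -7, r2 = 0, r3 = 0
step 11: r1 = -7, r2 = 0, r3 = 0
step 12: r1 = -7, r2 = 0, r3 = 0
step 13: r1 = -7, r2 = 0, r3 = 0
step 14: r1 = -7, r2 = 0, r3 = 7
step 15: r1 = -7, r2 = 0, r3 = 7
step 16: r1 = -14, r2 = 0, r3 = 7
This matches the transcript at every step.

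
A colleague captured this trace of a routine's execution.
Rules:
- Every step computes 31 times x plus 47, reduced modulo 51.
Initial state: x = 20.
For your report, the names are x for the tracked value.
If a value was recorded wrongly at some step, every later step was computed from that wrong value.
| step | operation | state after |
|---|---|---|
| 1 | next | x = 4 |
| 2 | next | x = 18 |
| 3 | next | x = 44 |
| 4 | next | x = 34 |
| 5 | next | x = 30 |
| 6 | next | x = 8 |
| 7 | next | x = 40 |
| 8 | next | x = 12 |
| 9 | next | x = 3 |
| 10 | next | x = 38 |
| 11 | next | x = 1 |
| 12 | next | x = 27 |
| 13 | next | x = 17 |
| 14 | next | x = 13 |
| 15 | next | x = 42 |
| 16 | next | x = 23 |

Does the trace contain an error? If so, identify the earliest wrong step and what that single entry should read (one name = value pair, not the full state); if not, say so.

1. x = (31*20 + 47) mod 51 = 4 (consistent with the trace)
2. x = (31*4 + 47) mod 51 = 18 (checks out)
3. x = (31*18 + 47) mod 51 = 44 (confirmed correct)
4. x = (31*44 + 47) mod 51 = 34 (exactly as logged)
5. x = (31*34 + 47) mod 51 = 30 (checks out)
6. x = (31*30 + 47) mod 51 = 8 (matches)
7. x = (31*8 + 47) mod 51 = 40 (matches)
8. x = (31*40 + 47) mod 51 = 12 (checks out)
9. x = (31*12 + 47) mod 51 = 11 (first mismatch against the trace)
First deviation found at step 9; the corrected entry is x = 11.

step 9, x = 11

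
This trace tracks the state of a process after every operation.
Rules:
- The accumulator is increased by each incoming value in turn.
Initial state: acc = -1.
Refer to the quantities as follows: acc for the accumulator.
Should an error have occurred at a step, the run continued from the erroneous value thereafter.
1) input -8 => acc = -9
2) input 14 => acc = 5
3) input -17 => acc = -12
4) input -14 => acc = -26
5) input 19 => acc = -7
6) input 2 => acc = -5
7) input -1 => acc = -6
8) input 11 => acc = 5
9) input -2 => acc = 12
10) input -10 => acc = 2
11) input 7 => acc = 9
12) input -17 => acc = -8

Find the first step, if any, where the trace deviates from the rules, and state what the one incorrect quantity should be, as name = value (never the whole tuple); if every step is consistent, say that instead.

Step 1: acc = -1 + -8 = -9 — confirmed correct.
Step 2: acc = -9 + 14 = 5 — in agreement.
Step 3: acc = 5 + -17 = -12 — consistent with the trace.
Step 4: acc = -12 + -14 = -26 — matches.
Step 5: acc = -26 + 19 = -7 — exactly as logged.
Step 6: acc = -7 + 2 = -5 — no discrepancy.
Step 7: acc = -5 + -1 = -6 — exactly as logged.
Step 8: acc = -6 + 11 = 5 — matches.
Step 9: acc = 5 + -2 = 3 — first mismatch against the trace.
So the first discrepancy is step 9, where the right value is acc = 3.

step 9, acc = 3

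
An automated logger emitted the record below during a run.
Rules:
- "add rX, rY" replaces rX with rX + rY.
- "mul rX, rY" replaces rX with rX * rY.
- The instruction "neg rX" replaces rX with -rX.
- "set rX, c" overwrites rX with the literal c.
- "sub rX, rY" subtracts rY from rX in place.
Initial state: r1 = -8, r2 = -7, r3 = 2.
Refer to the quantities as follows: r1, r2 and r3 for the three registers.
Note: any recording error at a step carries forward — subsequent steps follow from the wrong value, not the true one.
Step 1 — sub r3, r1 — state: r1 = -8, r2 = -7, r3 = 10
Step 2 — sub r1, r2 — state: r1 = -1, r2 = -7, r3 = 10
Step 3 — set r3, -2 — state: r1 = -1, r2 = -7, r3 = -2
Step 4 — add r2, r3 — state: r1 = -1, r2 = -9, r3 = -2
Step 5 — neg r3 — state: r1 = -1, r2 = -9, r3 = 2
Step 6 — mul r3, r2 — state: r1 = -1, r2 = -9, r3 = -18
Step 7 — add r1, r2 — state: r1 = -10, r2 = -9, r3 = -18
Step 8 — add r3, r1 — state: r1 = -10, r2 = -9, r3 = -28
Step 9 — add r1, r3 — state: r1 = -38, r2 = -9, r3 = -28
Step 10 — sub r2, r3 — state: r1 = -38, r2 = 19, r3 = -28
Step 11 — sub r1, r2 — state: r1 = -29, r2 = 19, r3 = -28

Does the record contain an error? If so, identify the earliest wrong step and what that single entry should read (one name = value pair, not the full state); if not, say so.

1. r3 = 2 - -8 = 10 (agrees with the record)
2. r1 = -8 - -7 = -1 (no discrepancy)
3. r3 = -2 (agrees with the record)
4. r2 = -7 + -2 = -9 (exactly as logged)
5. r3 = -(-2) = 2 (verified)
6. r3 = 2 * -9 = -18 (same as recorded)
7. r1 = -1 + -9 = -10 (confirmed correct)
8. r3 = -18 + -10 = -28 (confirmed correct)
9. r1 = -10 + -28 = -38 (verified)
10. r2 = -9 - -28 = 19 (no discrepancy)
11. r1 = -38 - 19 = -57 (the record disagrees here)
So the first discrepancy is step 11, where the right value is r1 = -57.

step 11, r1 = -57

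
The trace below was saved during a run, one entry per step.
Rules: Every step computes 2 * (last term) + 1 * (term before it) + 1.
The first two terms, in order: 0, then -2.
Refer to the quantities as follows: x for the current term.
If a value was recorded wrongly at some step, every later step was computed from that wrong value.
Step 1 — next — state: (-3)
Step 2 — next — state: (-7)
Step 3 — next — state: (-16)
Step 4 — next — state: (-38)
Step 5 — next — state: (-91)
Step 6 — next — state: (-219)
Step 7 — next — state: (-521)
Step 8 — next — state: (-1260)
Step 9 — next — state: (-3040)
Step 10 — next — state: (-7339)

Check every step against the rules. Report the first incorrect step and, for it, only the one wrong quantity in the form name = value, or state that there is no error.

Recomputing the run from the initial state:
step 1: x = -3
step 2: x = -7
step 3: x = -16
step 4: x = -38
step 5: x = -91
step 6: x = -219
step 7: x = -528
step 8: x = -1274
step 9: x = -3075
step 10: x = -7423
The first disagreement with the trace is at step 7, where the value should be x = -528.

step 7, x = -528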